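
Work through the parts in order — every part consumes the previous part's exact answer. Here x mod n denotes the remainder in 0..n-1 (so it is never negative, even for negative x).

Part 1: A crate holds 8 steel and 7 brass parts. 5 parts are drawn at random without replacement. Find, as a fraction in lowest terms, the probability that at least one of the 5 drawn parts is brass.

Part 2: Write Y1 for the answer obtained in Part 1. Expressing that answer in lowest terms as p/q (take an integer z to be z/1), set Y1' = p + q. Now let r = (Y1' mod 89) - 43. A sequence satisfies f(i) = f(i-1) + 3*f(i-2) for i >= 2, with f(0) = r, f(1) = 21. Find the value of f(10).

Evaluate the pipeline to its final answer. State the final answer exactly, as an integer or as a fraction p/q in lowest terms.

Part 1: total draws C(15,5) = 3003; complement C(8,5) = 56; favorable 3003 - 56 = 2947; P = 421/429; answer 421/429
Part 2: Y1 = 421/429; threaded value p + q = 850; r = 6; f(2) = 1*(21) + 3*(6) = 39; iterating: f(2)=39, f(3)=102, f(4)=219, f(5)=525, f(6)=1182, f(7)=2757, f(8)=6303, f(9)=14574, f(10)=33483; answer 33483

33483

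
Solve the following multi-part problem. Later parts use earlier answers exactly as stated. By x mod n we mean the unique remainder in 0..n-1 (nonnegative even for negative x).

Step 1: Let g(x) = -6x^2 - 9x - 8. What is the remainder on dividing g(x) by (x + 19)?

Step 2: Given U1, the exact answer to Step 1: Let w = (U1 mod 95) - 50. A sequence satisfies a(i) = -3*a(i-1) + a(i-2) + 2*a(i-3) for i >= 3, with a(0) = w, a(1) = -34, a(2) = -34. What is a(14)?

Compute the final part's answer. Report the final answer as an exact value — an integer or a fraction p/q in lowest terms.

Step 1: remainder = value at the root: -6*(-19)^2 - 9*(-19)^1 - 8 = (-2166) + (171) + (-8) = -2003; answer -2003
Step 2: U1 = -2003; w = 37; a(3) = -3*(-34) + 1*(-34) + 2*(37) = 142; iterating: a(3)=142, a(4)=-528, a(5)=1658, a(6)=-5218, a(7)=16256, a(8)=-50670, a(9)=157830, a(10)=-491648, a(11)=1531434, a(12)=-4770290, a(13)=14859008, a(14)=-46284446; answer -46284446

-46284446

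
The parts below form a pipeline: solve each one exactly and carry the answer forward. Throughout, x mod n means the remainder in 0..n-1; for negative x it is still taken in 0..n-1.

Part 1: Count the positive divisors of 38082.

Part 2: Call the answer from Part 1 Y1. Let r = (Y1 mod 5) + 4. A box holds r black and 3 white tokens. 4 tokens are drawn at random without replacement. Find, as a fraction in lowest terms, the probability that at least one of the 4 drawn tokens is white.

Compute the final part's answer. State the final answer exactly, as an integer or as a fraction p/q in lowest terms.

Part 1: 38082 = 2 * 3 * 11 * 577; number of divisors = (1+1) * (1+1) * (1+1) * (1+1) = 16; answer 16
Part 2: Y1 = 16; r = 5; total draws C(8,4) = 70; complement C(5,4) = 5; favorable 70 - 5 = 65; P = 13/14; answer 13/14

13/14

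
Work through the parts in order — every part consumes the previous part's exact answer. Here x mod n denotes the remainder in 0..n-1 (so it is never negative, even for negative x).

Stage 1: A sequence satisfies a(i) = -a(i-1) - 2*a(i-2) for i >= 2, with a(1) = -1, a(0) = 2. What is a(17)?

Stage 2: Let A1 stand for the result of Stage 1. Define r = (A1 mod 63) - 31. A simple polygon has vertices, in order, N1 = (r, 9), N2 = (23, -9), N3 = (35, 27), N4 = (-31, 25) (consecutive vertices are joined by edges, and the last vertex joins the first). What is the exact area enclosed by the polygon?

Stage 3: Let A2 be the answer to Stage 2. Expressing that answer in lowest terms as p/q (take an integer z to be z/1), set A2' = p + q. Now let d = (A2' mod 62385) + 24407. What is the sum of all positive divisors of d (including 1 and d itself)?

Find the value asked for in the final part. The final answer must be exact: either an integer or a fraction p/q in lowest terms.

47520

Stage 1: a(2) = -1*(-1) - 2*(2) = -3; iterating: a(2)=-3, a(3)=5, a(4)=1, a(5)=-11, a(6)=9, a(7)=13, a(8)=-31, a(9)=5, a(10)=57, a(11)=-67, a(12)=-47, a(13)=181, a(14)=-87, a(15)=-275, a(16)=449, a(17)=101; answer 101
Stage 2: A1 = 101; r = 7; cross terms: (7*-9 - 23*9)=-270, (23*27 - 35*-9)=936, (35*25 - -31*27)=1712, (-31*9 - 7*25)=-454; twice the area = |1924| = 1924; area = 962; answer 962
Stage 3: A2 = 962; threaded value p + q = 963; d = 25370; 25370 = 2 * 5 * 43 * 59; sigma = (1 + 2) * (1 + 5) * (1 + 43) * (1 + 59) = 3 * 6 * 44 * 60 = 47520; answer 47520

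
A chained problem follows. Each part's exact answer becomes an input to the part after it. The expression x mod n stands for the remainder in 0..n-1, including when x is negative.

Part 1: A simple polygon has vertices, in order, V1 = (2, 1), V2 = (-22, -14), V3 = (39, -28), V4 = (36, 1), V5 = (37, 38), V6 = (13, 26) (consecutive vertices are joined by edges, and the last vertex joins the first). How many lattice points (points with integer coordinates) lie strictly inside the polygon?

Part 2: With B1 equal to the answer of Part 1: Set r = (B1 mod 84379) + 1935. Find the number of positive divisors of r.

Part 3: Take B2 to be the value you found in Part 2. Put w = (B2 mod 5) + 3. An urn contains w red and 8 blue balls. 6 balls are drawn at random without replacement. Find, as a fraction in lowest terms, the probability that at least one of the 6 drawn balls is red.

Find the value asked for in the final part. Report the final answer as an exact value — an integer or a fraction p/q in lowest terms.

32/33

Part 1: cross terms: (2*-14 - -22*1)=-6, (-22*-28 - 39*-14)=1162, (39*1 - 36*-28)=1047, (36*38 - 37*1)=1331, (37*26 - 13*38)=468, (13*1 - 2*26)=-39; twice the area = |3963| = 3963; area = 3963/2; boundary points = 3 + 1 + 1 + 1 + 12 + 1 = 19; strictly interior points = area - boundary/2 + 1 = 1973; answer 1973
Part 2: B1 = 1973; r = 3908; 3908 = 2^2 * 977; number of divisors = (2+1) * (1+1) = 6; answer 6
Part 3: B2 = 6; w = 4; total draws C(12,6) = 924; complement C(8,6) = 28; favorable 924 - 28 = 896; P = 32/33; answer 32/33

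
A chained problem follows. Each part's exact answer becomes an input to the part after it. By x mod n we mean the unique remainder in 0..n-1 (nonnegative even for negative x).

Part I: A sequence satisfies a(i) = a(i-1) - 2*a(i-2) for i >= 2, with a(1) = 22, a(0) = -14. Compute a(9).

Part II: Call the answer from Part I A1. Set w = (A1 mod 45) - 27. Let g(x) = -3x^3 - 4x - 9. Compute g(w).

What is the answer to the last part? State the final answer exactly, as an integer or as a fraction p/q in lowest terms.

Part I: a(2) = 1*(22) - 2*(-14) = 50; iterating: a(2)=50, a(3)=6, a(4)=-94, a(5)=-106, a(6)=82, a(7)=294, a(8)=130, a(9)=-458; answer -458
Part II: A1 = -458; w = 10; -3*(10)^3 - 4*(10)^1 - 9 = (-3000) + (-40) + (-9) = -3049; answer -3049

-3049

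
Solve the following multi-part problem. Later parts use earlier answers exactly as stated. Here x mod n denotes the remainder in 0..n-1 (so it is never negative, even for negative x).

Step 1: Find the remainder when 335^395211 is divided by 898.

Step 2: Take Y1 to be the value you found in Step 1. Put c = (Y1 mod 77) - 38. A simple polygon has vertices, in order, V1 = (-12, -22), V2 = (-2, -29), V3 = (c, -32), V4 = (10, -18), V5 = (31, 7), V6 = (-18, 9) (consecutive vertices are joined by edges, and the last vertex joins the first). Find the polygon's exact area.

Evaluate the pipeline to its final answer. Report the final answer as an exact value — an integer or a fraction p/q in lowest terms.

2511/2

Step 1: squarings mod 898: 335^1=335, 335^2=873, 335^4=625, 335^8=893, 335^16=25, 335^32=625, 335^64=893, 335^128=25, 335^256=625, 335^512=893, 335^1024=25, 335^2048=625, 335^4096=893, 335^8192=25, 335^16384=625, 335^32768=893, 335^65536=25, 335^131072=625, 335^262144=893; 335^395211 = 335^1 * 335^2 * 335^8 * 335^64 * 335^128 * 335^256 * 335^512 * 335^1024 * 335^131072 * 335^262144 = 757 (mod 898); answer 757
Step 2: Y1 = 757; c = 26; cross terms: (-12*-29 - -2*-22)=304, (-2*-32 - 26*-29)=818, (26*-18 - 10*-32)=-148, (10*7 - 31*-18)=628, (31*9 - -18*7)=405, (-18*-22 - -12*9)=504; twice the area = |2511| = 2511; area = 2511/2; answer 2511/2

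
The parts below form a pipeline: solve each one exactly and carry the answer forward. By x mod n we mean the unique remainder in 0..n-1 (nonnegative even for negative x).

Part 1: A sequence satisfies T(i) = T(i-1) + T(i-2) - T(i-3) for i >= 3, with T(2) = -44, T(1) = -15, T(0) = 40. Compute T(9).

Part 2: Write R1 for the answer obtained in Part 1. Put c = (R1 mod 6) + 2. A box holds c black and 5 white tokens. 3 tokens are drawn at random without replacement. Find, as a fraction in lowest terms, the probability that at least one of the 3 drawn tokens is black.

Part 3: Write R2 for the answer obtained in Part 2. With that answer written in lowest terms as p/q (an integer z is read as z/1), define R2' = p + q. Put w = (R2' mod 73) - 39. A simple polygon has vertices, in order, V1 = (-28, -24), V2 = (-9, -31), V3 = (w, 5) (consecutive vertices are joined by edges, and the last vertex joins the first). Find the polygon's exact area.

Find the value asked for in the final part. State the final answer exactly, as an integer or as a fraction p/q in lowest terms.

Part 1: T(3) = 1*(-44) + 1*(-15) - 1*(40) = -99; iterating: T(3)=-99, T(4)=-128, T(5)=-183, T(6)=-212, T(7)=-267, T(8)=-296, T(9)=-351; answer -351
Part 2: R1 = -351; c = 5; total draws C(10,3) = 120; complement C(5,3) = 10; favorable 120 - 10 = 110; P = 11/12; answer 11/12
Part 3: R2 = 11/12; threaded value p + q = 23; w = -16; cross terms: (-28*-31 - -9*-24)=652, (-9*5 - -16*-31)=-541, (-16*-24 - -28*5)=524; twice the area = |635| = 635; area = 635/2; answer 635/2

635/2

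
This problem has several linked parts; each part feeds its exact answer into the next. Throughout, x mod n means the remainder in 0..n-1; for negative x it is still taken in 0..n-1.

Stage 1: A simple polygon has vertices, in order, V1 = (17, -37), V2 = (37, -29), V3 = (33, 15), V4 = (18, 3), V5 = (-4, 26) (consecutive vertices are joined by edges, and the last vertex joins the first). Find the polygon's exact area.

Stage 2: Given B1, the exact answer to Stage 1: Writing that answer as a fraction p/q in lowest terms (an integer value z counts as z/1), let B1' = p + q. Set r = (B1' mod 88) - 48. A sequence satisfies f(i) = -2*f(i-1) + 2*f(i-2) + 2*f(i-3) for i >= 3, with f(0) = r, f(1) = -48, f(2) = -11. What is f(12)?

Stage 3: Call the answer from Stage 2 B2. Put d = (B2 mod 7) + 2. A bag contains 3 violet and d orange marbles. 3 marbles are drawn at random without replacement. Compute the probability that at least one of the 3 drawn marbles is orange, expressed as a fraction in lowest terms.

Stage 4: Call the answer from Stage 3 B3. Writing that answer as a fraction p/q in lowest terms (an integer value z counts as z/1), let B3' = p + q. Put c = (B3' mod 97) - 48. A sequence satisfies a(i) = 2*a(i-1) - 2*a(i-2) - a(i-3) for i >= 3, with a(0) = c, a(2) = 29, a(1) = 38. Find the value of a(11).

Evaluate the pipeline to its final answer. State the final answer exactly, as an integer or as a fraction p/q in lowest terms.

Stage 1: cross terms: (17*-29 - 37*-37)=876, (37*15 - 33*-29)=1512, (33*3 - 18*15)=-171, (18*26 - -4*3)=480, (-4*-37 - 17*26)=-294; twice the area = |2403| = 2403; area = 2403/2; answer 2403/2
Stage 2: B1 = 2403/2; threaded value p + q = 2405; r = -19; f(3) = -2*(-11) + 2*(-48) + 2*(-19) = -112; iterating: f(3)=-112, f(4)=106, f(5)=-458, f(6)=904, f(7)=-2512, f(8)=5916, f(9)=-15048, f(10)=36904, f(11)=-92072, f(12)=227856; answer 227856
Stage 3: B2 = 227856; d = 8; total draws C(11,3) = 165; complement C(3,3) = 1; favorable 165 - 1 = 164; P = 164/165; answer 164/165
Stage 4: B3 = 164/165; threaded value p + q = 329; c = -10; a(3) = 2*(29) - 2*(38) - 1*(-10) = -8; iterating: a(3)=-8, a(4)=-112, a(5)=-237, a(6)=-242, a(7)=102, a(8)=925, a(9)=1888, a(10)=1824, a(11)=-1053; answer -1053

-1053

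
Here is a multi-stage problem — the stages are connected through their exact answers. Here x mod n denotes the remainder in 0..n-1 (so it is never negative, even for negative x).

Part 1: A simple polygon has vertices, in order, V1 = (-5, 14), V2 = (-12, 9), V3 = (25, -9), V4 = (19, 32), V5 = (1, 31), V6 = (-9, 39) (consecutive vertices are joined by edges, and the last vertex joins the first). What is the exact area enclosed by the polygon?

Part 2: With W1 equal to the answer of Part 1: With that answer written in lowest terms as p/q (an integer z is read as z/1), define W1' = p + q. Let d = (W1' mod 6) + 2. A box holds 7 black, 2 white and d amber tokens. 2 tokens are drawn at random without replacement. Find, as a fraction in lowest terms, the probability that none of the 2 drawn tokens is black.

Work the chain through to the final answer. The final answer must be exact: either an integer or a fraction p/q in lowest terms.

3/13

Part 1: cross terms: (-5*9 - -12*14)=123, (-12*-9 - 25*9)=-117, (25*32 - 19*-9)=971, (19*31 - 1*32)=557, (1*39 - -9*31)=318, (-9*14 - -5*39)=69; twice the area = |1921| = 1921; area = 1921/2; answer 1921/2
Part 2: W1 = 1921/2; threaded value p + q = 1923; d = 5; total draws C(14,2) = 91; favorable C(7,2) = 21; P = 3/13; answer 3/13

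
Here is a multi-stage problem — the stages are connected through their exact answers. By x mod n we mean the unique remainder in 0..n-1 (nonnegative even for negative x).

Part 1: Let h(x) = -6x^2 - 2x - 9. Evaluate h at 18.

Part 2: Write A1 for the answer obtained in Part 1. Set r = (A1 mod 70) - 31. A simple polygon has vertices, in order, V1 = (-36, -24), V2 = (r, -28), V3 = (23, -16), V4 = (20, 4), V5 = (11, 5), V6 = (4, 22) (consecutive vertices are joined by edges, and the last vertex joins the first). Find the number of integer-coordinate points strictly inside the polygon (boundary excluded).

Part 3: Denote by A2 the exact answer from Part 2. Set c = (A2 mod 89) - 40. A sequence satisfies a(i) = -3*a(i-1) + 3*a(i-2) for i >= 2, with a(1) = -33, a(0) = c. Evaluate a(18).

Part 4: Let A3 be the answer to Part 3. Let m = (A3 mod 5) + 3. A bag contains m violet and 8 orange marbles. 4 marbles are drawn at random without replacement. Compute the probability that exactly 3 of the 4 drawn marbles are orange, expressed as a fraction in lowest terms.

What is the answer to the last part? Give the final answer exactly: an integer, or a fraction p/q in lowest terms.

48/143

Part 1: -6*(18)^2 - 2*(18)^1 - 9 = (-1944) + (-36) + (-9) = -1989; answer -1989
Part 2: A1 = -1989; r = 10; cross terms: (-36*-28 - 10*-24)=1248, (10*-16 - 23*-28)=484, (23*4 - 20*-16)=412, (20*5 - 11*4)=56, (11*22 - 4*5)=222, (4*-24 - -36*22)=696; twice the area = |3118| = 3118; area = 1559; boundary points = 2 + 1 + 1 + 1 + 1 + 2 = 8; strictly interior points = area - boundary/2 + 1 = 1556; answer 1556
Part 3: A2 = 1556; c = 3; a(2) = -3*(-33) + 3*(3) = 108; iterating: a(2)=108, a(3)=-423, a(4)=1593, a(5)=-6048, a(6)=22923, a(7)=-86913, a(8)=329508, a(9)=-1249263, a(10)=4736313, a(11)=-17956728, a(12)=68079123, a(13)=-258107553, a(14)=978560028, a(15)=-3710002743, a(16)=14065688313, a(17)=-53327073168, a(18)=202178284443; answer 202178284443
Part 4: A3 = 202178284443; m = 6; total draws C(14,4) = 1001; favorable C(8,3)*C(6,1) = 336; P = 48/143; answer 48/143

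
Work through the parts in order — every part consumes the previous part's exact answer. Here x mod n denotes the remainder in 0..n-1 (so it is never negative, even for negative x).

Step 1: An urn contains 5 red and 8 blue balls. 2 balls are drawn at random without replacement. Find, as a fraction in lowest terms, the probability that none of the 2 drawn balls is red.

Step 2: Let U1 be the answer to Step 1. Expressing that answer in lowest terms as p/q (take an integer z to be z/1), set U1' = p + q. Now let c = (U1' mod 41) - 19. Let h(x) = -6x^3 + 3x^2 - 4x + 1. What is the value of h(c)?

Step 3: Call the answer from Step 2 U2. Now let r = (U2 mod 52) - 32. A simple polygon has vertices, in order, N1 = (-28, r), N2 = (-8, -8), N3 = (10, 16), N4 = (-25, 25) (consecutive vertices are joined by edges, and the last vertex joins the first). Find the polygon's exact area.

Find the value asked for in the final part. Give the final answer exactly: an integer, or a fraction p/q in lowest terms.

610

Step 1: total draws C(13,2) = 78; favorable C(8,2) = 28; P = 14/39; answer 14/39
Step 2: U1 = 14/39; threaded value p + q = 53; c = -7; -6*(-7)^3 + 3*(-7)^2 - 4*(-7)^1 + 1 = (2058) + (147) + (28) + (1) = 2234; answer 2234
Step 3: U2 = 2234; r = 18; cross terms: (-28*-8 - -8*18)=368, (-8*16 - 10*-8)=-48, (10*25 - -25*16)=650, (-25*18 - -28*25)=250; twice the area = |1220| = 1220; area = 610; answer 610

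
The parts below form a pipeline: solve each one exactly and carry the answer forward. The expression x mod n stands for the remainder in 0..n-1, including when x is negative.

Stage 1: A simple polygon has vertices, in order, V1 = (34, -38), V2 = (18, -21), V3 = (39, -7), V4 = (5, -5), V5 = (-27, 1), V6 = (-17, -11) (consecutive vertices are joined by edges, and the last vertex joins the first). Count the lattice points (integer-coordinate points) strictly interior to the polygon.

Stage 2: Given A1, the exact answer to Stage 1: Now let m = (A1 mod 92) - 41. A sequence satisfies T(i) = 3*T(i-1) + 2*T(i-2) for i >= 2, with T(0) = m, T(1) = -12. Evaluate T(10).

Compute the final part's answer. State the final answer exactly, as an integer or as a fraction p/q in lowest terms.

-1984462

Stage 1: cross terms: (34*-21 - 18*-38)=-30, (18*-7 - 39*-21)=693, (39*-5 - 5*-7)=-160, (5*1 - -27*-5)=-130, (-27*-11 - -17*1)=314, (-17*-38 - 34*-11)=1020; twice the area = |1707| = 1707; area = 1707/2; boundary points = 1 + 7 + 2 + 2 + 2 + 3 = 17; strictly interior points = area - boundary/2 + 1 = 846; answer 846
Stage 2: A1 = 846; m = -23; T(2) = 3*(-12) + 2*(-23) = -82; iterating: T(2)=-82, T(3)=-270, T(4)=-974, T(5)=-3462, T(6)=-12334, T(7)=-43926, T(8)=-156446, T(9)=-557190, T(10)=-1984462; answer -1984462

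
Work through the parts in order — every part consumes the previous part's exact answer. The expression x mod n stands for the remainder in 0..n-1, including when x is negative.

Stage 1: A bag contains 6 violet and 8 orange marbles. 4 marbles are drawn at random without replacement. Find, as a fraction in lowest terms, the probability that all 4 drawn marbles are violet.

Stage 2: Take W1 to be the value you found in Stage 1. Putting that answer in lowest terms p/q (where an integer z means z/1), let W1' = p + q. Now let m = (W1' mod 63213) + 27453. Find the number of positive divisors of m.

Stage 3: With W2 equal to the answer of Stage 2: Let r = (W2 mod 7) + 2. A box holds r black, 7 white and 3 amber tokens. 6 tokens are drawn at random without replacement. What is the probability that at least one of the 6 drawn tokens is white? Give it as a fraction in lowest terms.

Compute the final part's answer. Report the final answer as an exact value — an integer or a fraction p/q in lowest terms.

1715/1716

Stage 1: total draws C(14,4) = 1001; favorable C(6,4) = 15; P = 15/1001; answer 15/1001
Stage 2: W1 = 15/1001; threaded value p + q = 1016; m = 28469; 28469 = 7^3 * 83; number of divisors = (3+1) * (1+1) = 8; answer 8
Stage 3: W2 = 8; r = 3; total draws C(13,6) = 1716; complement C(6,6) = 1; favorable 1716 - 1 = 1715; P = 1715/1716; answer 1715/1716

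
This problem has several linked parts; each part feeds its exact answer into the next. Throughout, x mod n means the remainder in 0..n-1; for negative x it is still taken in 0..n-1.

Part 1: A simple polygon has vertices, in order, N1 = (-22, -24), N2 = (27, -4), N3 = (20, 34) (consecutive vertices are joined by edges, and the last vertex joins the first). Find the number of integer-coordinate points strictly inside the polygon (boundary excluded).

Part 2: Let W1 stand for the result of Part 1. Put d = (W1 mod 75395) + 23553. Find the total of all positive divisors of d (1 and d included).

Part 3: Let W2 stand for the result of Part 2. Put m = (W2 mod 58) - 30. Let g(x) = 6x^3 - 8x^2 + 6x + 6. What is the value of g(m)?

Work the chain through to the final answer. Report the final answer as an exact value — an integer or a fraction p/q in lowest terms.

Part 1: cross terms: (-22*-4 - 27*-24)=736, (27*34 - 20*-4)=998, (20*-24 - -22*34)=268; twice the area = |2002| = 2002; area = 1001; boundary points = 1 + 1 + 2 = 4; strictly interior points = area - boundary/2 + 1 = 1000; answer 1000
Part 2: W1 = 1000; d = 24553; 24553 = 43 * 571; sigma = (1 + 43) * (1 + 571) = 44 * 572 = 25168; answer 25168
Part 3: W2 = 25168; m = 24; 6*(24)^3 - 8*(24)^2 + 6*(24)^1 + 6 = (82944) + (-4608) + (144) + (6) = 78486; answer 78486

78486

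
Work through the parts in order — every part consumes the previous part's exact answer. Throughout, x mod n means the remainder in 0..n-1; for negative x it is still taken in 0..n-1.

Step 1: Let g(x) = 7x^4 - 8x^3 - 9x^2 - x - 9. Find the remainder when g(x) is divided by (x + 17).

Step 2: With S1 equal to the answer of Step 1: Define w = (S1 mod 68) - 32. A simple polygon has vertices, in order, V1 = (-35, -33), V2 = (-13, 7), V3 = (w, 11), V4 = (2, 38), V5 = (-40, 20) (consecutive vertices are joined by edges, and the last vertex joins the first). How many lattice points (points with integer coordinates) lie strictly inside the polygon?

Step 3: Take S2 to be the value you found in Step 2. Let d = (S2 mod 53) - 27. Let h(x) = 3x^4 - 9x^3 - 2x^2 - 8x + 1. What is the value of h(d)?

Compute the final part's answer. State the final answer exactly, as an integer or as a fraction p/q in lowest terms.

Step 1: remainder = value at the root: 7*(-17)^4 - 8*(-17)^3 - 9*(-17)^2 - 1*(-17)^1 - 9 = (584647) + (39304) + (-2601) + (17) + (-9) = 621358; answer 621358
Step 2: S1 = 621358; w = 10; cross terms: (-35*7 - -13*-33)=-674, (-13*11 - 10*7)=-213, (10*38 - 2*11)=358, (2*20 - -40*38)=1560, (-40*-33 - -35*20)=2020; twice the area = |3051| = 3051; area = 3051/2; boundary points = 2 + 1 + 1 + 6 + 1 = 11; strictly interior points = area - boundary/2 + 1 = 1521; answer 1521
Step 3: S2 = 1521; d = 10; 3*(10)^4 - 9*(10)^3 - 2*(10)^2 - 8*(10)^1 + 1 = (30000) + (-9000) + (-200) + (-80) + (1) = 20721; answer 20721

20721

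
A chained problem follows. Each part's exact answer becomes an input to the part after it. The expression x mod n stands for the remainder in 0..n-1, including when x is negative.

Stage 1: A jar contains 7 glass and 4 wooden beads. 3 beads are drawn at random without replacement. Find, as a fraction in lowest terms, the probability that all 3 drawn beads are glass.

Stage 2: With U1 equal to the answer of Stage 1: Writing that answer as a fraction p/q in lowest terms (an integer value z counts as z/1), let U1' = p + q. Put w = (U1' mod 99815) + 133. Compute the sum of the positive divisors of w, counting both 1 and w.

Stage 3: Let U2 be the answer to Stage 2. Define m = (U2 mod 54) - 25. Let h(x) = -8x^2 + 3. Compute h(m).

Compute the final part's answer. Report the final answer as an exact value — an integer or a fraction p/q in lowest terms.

-1349

Stage 1: total draws C(11,3) = 165; favorable C(7,3) = 35; P = 7/33; answer 7/33
Stage 2: U1 = 7/33; threaded value p + q = 40; w = 173; 173 is prime, so its only divisors are 1 and 173; sigma = 1 + 173 = 174; answer 174
Stage 3: U2 = 174; m = -13; -8*(-13)^2 + 3 = (-1352) + (3) = -1349; answer -1349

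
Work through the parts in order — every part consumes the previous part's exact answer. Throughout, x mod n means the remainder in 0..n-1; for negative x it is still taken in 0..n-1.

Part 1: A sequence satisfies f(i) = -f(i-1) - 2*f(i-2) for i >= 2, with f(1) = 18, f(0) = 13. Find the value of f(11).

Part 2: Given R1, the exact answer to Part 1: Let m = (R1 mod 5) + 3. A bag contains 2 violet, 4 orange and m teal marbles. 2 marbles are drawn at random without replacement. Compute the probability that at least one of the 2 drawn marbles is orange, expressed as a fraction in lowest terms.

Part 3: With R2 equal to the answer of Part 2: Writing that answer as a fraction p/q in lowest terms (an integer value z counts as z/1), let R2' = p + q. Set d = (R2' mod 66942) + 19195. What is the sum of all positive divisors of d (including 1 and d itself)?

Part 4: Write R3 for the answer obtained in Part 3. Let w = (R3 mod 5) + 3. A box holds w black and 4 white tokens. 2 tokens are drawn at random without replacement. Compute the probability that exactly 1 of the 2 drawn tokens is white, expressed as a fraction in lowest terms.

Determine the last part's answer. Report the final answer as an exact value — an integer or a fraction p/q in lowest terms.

4/7

Part 1: f(2) = -1*(18) - 2*(13) = -44; iterating: f(2)=-44, f(3)=8, f(4)=80, f(5)=-96, f(6)=-64, f(7)=256, f(8)=-128, f(9)=-384, f(10)=640, f(11)=128; answer 128
Part 2: R1 = 128; m = 6; total draws C(12,2) = 66; complement C(8,2) = 28; favorable 66 - 28 = 38; P = 19/33; answer 19/33
Part 3: R2 = 19/33; threaded value p + q = 52; d = 19247; 19247 = 19 * 1013; sigma = (1 + 19) * (1 + 1013) = 20 * 1014 = 20280; answer 20280
Part 4: R3 = 20280; w = 3; total draws C(7,2) = 21; favorable C(4,1)*C(3,1) = 12; P = 4/7; answer 4/7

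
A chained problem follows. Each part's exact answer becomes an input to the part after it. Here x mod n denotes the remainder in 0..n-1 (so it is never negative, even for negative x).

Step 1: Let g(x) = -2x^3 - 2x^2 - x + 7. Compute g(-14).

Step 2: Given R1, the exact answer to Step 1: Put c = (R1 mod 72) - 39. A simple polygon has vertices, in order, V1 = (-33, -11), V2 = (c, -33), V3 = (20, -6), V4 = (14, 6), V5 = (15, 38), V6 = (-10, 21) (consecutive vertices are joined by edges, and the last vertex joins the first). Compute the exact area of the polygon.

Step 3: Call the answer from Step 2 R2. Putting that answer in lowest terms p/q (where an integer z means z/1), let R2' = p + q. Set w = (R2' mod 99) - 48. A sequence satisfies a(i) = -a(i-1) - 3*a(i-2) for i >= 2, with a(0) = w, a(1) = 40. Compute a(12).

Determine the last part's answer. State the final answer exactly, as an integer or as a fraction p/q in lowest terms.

Step 1: -2*(-14)^3 - 2*(-14)^2 - 1*(-14)^1 + 7 = (5488) + (-392) + (14) + (7) = 5117; answer 5117
Step 2: R1 = 5117; c = -34; cross terms: (-33*-33 - -34*-11)=715, (-34*-6 - 20*-33)=864, (20*6 - 14*-6)=204, (14*38 - 15*6)=442, (15*21 - -10*38)=695, (-10*-11 - -33*21)=803; twice the area = |3723| = 3723; area = 3723/2; answer 3723/2
Step 3: R2 = 3723/2; threaded value p + q = 3725; w = 14; a(2) = -1*(40) - 3*(14) = -82; iterating: a(2)=-82, a(3)=-38, a(4)=284, a(5)=-170, a(6)=-682, a(7)=1192, a(8)=854, a(9)=-4430, a(10)=1868, a(11)=11422, a(12)=-17026; answer -17026

-17026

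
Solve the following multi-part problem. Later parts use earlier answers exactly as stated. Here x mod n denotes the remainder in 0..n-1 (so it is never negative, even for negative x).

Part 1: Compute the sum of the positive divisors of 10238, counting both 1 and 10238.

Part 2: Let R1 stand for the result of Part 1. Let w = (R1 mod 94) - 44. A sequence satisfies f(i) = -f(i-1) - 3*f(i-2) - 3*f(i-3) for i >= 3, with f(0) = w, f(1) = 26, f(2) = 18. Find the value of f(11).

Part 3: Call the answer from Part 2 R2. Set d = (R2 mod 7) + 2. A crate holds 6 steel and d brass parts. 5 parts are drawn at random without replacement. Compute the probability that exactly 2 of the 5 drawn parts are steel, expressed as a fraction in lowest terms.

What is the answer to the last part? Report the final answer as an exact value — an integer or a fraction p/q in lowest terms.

25/77

Part 1: 10238 = 2 * 5119; sigma = (1 + 2) * (1 + 5119) = 3 * 5120 = 15360; answer 15360
Part 2: R1 = 15360; w = -6; f(3) = -1*(18) - 3*(26) - 3*(-6) = -78; iterating: f(3)=-78, f(4)=-54, f(5)=234, f(6)=162, f(7)=-702, f(8)=-486, f(9)=2106, f(10)=1458, f(11)=-6318; answer -6318
Part 3: R2 = -6318; d = 5; total draws C(11,5) = 462; favorable C(6,2)*C(5,3) = 150; P = 25/77; answer 25/77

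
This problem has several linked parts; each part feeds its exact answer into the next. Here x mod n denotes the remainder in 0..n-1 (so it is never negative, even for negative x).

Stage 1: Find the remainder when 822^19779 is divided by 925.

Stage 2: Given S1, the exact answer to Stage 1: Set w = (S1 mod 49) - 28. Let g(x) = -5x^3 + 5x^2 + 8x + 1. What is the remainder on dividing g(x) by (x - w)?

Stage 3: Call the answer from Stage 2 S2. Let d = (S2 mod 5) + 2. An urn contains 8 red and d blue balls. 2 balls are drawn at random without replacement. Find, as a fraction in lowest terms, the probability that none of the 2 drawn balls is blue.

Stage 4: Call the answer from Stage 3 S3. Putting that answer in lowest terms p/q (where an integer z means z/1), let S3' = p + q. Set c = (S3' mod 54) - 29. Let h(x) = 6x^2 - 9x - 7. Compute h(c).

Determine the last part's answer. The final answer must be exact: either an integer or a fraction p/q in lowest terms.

Stage 1: squarings mod 925: 822^1=822, 822^2=434, 822^4=581, 822^8=861, 822^16=396, 822^32=491, 822^64=581, 822^128=861, 822^256=396, 822^512=491, 822^1024=581, 822^2048=861, 822^4096=396, 822^8192=491, 822^16384=581; 822^19779 = 822^1 * 822^2 * 822^64 * 822^256 * 822^1024 * 822^2048 * 822^16384 = 808 (mod 925); answer 808
Stage 2: S1 = 808; w = -4; remainder = value at the root: -5*(-4)^3 + 5*(-4)^2 + 8*(-4)^1 + 1 = (320) + (80) + (-32) + (1) = 369; answer 369
Stage 3: S2 = 369; d = 6; total draws C(14,2) = 91; favorable C(8,2) = 28; P = 4/13; answer 4/13
Stage 4: S3 = 4/13; threaded value p + q = 17; c = -12; 6*(-12)^2 - 9*(-12)^1 - 7 = (864) + (108) + (-7) = 965; answer 965

965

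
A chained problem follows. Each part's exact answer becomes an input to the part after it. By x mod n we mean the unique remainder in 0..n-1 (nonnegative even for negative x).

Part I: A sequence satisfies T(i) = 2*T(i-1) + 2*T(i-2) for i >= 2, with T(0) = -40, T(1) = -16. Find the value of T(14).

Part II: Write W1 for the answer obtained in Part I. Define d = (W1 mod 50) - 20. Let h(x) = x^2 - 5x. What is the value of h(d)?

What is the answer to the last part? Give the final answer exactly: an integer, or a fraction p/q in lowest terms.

414

Part I: T(2) = 2*(-16) + 2*(-40) = -112; iterating: T(2)=-112, T(3)=-256, T(4)=-736, T(5)=-1984, T(6)=-5440, T(7)=-14848, T(8)=-40576, T(9)=-110848, T(10)=-302848, T(11)=-827392, T(12)=-2260480, T(13)=-6175744, T(14)=-16872448; answer -16872448
Part II: W1 = -16872448; d = -18; 1*(-18)^2 - 5*(-18)^1 = (324) + (90) = 414; answer 414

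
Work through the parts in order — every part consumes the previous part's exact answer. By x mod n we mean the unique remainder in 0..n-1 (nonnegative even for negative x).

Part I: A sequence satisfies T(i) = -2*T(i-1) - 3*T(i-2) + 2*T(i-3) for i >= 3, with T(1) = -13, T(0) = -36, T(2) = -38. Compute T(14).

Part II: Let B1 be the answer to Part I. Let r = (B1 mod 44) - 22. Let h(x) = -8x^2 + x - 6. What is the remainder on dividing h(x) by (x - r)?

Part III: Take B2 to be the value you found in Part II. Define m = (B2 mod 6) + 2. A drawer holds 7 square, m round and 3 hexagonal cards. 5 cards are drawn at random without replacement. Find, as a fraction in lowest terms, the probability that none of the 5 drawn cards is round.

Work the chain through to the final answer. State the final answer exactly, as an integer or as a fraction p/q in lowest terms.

Part I: T(3) = -2*(-38) - 3*(-13) + 2*(-36) = 43; iterating: T(3)=43, T(4)=2, T(5)=-209, T(6)=498, T(7)=-365, T(8)=-1182, T(9)=4455, T(10)=-6094, T(11)=-3541, T(12)=34274, T(13)=-70113, T(14)=30322; answer 30322
Part II: B1 = 30322; r = -16; remainder = value at the root: -8*(-16)^2 + 1*(-16)^1 - 6 = (-2048) + (-16) + (-6) = -2070; answer -2070
Part III: B2 = -2070; m = 2; total draws C(12,5) = 792; favorable C(10,5) = 252; P = 7/22; answer 7/22

7/22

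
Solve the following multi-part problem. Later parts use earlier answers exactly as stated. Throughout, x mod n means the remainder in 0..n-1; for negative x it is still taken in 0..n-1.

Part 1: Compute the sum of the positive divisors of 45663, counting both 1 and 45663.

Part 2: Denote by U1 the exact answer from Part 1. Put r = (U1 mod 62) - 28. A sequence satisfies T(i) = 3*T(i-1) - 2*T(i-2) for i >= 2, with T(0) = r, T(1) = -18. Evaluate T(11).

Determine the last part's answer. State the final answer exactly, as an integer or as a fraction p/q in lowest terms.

-73674

Part 1: 45663 = 3 * 31 * 491; sigma = (1 + 3) * (1 + 31) * (1 + 491) = 4 * 32 * 492 = 62976; answer 62976
Part 2: U1 = 62976; r = 18; T(2) = 3*(-18) - 2*(18) = -90; iterating: T(2)=-90, T(3)=-234, T(4)=-522, T(5)=-1098, T(6)=-2250, T(7)=-4554, T(8)=-9162, T(9)=-18378, T(10)=-36810, T(11)=-73674; answer -73674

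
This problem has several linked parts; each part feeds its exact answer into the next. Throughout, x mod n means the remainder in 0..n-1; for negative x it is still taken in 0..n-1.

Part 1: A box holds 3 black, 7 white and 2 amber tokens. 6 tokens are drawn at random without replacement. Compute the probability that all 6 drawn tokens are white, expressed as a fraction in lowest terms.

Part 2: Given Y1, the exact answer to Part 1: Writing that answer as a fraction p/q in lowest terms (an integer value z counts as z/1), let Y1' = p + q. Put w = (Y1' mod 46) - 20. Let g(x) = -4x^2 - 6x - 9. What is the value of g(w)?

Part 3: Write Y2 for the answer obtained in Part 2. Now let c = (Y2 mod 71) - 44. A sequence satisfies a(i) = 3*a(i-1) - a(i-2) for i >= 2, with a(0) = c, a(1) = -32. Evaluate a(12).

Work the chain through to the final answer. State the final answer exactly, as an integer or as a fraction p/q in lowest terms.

Part 1: total draws C(12,6) = 924; favorable C(7,6) = 7; P = 1/132; answer 1/132
Part 2: Y1 = 1/132; threaded value p + q = 133; w = 21; -4*(21)^2 - 6*(21)^1 - 9 = (-1764) + (-126) + (-9) = -1899; answer -1899
Part 3: Y2 = -1899; c = -26; a(2) = 3*(-32) - 1*(-26) = -70; iterating: a(2)=-70, a(3)=-178, a(4)=-464, a(5)=-1214, a(6)=-3178, a(7)=-8320, a(8)=-21782, a(9)=-57026, a(10)=-149296, a(11)=-390862, a(12)=-1023290; answer -1023290

-1023290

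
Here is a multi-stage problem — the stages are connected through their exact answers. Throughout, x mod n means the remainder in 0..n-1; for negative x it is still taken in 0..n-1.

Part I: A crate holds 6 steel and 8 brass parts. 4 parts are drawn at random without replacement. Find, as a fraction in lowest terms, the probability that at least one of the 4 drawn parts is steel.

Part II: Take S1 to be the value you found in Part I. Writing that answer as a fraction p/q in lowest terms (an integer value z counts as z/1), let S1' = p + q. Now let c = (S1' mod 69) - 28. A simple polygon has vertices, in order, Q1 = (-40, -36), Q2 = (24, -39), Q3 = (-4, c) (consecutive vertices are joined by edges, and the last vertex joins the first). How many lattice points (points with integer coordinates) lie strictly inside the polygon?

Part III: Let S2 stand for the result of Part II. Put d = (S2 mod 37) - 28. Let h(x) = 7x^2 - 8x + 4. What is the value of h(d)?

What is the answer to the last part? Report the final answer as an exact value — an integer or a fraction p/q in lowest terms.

Part I: total draws C(14,4) = 1001; complement C(8,4) = 70; favorable 1001 - 70 = 931; P = 133/143; answer 133/143
Part II: S1 = 133/143; threaded value p + q = 276; c = -28; cross terms: (-40*-39 - 24*-36)=2424, (24*-28 - -4*-39)=-828, (-4*-36 - -40*-28)=-976; twice the area = |620| = 620; area = 310; boundary points = 1 + 1 + 4 = 6; strictly interior points = area - boundary/2 + 1 = 308; answer 308
Part III: S2 = 308; d = -16; 7*(-16)^2 - 8*(-16)^1 + 4 = (1792) + (128) + (4) = 1924; answer 1924

1924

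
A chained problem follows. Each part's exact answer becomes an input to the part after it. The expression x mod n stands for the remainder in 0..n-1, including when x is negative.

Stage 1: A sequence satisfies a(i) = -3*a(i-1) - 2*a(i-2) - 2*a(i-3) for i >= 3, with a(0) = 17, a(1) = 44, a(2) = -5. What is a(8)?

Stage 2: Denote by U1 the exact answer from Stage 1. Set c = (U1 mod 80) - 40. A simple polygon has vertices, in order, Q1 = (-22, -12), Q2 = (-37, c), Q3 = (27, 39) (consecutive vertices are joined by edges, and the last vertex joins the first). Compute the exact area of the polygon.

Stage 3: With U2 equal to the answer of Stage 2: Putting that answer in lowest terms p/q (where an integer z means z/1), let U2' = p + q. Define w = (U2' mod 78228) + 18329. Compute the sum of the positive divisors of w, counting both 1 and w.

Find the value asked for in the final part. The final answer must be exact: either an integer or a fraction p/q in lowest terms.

37758

Stage 1: a(3) = -3*(-5) - 2*(44) - 2*(17) = -107; iterating: a(3)=-107, a(4)=243, a(5)=-505, a(6)=1243, a(7)=-3205, a(8)=8139; answer 8139
Stage 2: U1 = 8139; c = 19; cross terms: (-22*19 - -37*-12)=-862, (-37*39 - 27*19)=-1956, (27*-12 - -22*39)=534; twice the area = |-2284| = 2284; area = 1142; answer 1142
Stage 3: U2 = 1142; threaded value p + q = 1143; w = 19472; 19472 = 2^4 * 1217; sigma = (1 + 2 + 4 + 8 + 16) * (1 + 1217) = 31 * 1218 = 37758; answer 37758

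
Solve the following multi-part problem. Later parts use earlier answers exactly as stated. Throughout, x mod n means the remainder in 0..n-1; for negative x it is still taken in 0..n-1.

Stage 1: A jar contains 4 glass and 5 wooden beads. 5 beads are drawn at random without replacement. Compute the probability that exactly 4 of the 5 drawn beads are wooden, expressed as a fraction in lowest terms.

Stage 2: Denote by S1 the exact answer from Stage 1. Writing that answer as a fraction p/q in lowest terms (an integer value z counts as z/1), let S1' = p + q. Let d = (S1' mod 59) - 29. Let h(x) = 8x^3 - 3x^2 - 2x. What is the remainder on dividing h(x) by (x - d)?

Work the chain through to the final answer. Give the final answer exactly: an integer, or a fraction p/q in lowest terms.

-27645

Stage 1: total draws C(9,5) = 126; favorable C(5,4)*C(4,1) = 20; P = 10/63; answer 10/63
Stage 2: S1 = 10/63; threaded value p + q = 73; d = -15; remainder = value at the root: 8*(-15)^3 - 3*(-15)^2 - 2*(-15)^1 = (-27000) + (-675) + (30) = -27645; answer -27645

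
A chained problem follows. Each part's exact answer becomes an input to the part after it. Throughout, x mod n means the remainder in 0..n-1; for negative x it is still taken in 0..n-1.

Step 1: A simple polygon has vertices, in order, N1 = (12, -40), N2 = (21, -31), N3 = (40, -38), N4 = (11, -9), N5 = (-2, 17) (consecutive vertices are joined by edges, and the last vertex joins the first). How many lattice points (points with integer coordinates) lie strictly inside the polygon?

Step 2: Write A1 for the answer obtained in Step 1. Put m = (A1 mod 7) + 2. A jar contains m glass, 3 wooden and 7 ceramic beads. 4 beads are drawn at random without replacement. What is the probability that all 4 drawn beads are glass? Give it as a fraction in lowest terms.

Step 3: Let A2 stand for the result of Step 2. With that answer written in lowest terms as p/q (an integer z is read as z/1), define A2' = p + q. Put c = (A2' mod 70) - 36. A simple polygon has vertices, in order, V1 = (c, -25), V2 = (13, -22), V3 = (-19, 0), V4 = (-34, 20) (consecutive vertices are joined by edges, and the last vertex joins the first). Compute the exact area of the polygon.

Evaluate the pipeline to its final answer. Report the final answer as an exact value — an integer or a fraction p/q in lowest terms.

1009/2

Step 1: cross terms: (12*-31 - 21*-40)=468, (21*-38 - 40*-31)=442, (40*-9 - 11*-38)=58, (11*17 - -2*-9)=169, (-2*-40 - 12*17)=-124; twice the area = |1013| = 1013; area = 1013/2; boundary points = 9 + 1 + 29 + 13 + 1 = 53; strictly interior points = area - boundary/2 + 1 = 481; answer 481
Step 2: A1 = 481; m = 7; total draws C(17,4) = 2380; favorable C(7,4) = 35; P = 1/68; answer 1/68
Step 3: A2 = 1/68; threaded value p + q = 69; c = 33; cross terms: (33*-22 - 13*-25)=-401, (13*0 - -19*-22)=-418, (-19*20 - -34*0)=-380, (-34*-25 - 33*20)=190; twice the area = |-1009| = 1009; area = 1009/2; answer 1009/2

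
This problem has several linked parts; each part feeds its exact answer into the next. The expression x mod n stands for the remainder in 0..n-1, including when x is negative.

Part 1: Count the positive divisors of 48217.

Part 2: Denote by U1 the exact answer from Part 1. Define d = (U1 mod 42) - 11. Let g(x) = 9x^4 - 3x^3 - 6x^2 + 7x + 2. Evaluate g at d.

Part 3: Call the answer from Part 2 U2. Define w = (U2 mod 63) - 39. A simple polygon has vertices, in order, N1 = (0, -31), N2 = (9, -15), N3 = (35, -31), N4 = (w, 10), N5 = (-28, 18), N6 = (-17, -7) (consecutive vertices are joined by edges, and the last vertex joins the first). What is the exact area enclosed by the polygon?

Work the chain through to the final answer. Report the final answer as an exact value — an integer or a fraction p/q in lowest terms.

3115/2

Part 1: 48217 = 13 * 3709; number of divisors = (1+1) * (1+1) = 4; answer 4
Part 2: U1 = 4; d = -7; 9*(-7)^4 - 3*(-7)^3 - 6*(-7)^2 + 7*(-7)^1 + 2 = (21609) + (1029) + (-294) + (-49) + (2) = 22297; answer 22297
Part 3: U2 = 22297; w = 19; cross terms: (0*-15 - 9*-31)=279, (9*-31 - 35*-15)=246, (35*10 - 19*-31)=939, (19*18 - -28*10)=622, (-28*-7 - -17*18)=502, (-17*-31 - 0*-7)=527; twice the area = |3115| = 3115; area = 3115/2; answer 3115/2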